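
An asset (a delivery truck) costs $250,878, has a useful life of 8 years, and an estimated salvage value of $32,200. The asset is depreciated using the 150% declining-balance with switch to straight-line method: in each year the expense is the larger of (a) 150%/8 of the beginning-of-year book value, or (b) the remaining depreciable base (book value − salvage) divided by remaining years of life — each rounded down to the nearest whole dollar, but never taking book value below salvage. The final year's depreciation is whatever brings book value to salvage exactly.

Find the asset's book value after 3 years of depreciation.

$134,567

Depreciable base = $250,878 − $32,200 = $218,678.
Year 1: DB = ⌊$250,878 × 150%/8⌋ = $47,039; SL = ⌊$218,678/8⌋ = $27,334 → take DB $47,039. Book value $203,839.
Year 2: DB = ⌊$203,839 × 150%/8⌋ = $38,219; SL = ⌊$171,639/7⌋ = $24,519 → take DB $38,219. Book value $165,620.
Year 3: DB = ⌊$165,620 × 150%/8⌋ = $31,053; SL = ⌊$133,420/6⌋ = $22,236 → take DB $31,053. Book value $134,567.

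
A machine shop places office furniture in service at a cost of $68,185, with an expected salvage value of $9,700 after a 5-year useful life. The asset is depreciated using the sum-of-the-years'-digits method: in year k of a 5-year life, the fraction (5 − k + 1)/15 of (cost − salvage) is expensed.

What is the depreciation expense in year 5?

Depreciable base = $68,185 − $9,700 = $58,485.
Sum of the years' digits = 5+4+3+2+1 = 15.
Year 1: $58,485 × 5/15 = $19,495. Book value $48,690.
Year 2: $58,485 × 4/15 = $15,596. Book value $33,094.
Year 3: $58,485 × 3/15 = $11,697. Book value $21,397.
Year 4: $58,485 × 2/15 = $7,798. Book value $13,599.
Year 5: $58,485 × 1/15 = $3,899. Book value $9,700.

$3,899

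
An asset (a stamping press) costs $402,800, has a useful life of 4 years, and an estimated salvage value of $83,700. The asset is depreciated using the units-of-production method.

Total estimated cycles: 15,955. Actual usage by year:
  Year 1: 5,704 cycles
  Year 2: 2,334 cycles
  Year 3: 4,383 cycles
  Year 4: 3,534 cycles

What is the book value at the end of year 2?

Depreciable base = $402,800 − $83,700 = $319,100.
Rate = $319,100 / 15,955 cycles = $20 per cycle.
Year 1: 5,704 × $20 = $114,080. Book value $288,720.
Year 2: 2,334 × $20 = $46,680. Book value $242,040.

$242,040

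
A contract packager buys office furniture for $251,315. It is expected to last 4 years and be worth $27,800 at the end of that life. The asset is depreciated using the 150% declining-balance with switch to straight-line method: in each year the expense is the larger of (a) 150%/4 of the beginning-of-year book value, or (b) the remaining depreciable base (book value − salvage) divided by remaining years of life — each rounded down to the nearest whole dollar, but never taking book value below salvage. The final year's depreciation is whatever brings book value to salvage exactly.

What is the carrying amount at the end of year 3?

$61,357

Depreciable base = $251,315 − $27,800 = $223,515.
Year 1: DB = ⌊$251,315 × 150%/4⌋ = $94,243; SL = ⌊$223,515/4⌋ = $55,878 → take DB $94,243. Book value $157,072.
Year 2: DB = ⌊$157,072 × 150%/4⌋ = $58,902; SL = ⌊$129,272/3⌋ = $43,090 → take DB $58,902. Book value $98,170.
Year 3: DB = ⌊$98,170 × 150%/4⌋ = $36,813; SL = ⌊$70,370/2⌋ = $35,185 → take DB $36,813. Book value $61,357.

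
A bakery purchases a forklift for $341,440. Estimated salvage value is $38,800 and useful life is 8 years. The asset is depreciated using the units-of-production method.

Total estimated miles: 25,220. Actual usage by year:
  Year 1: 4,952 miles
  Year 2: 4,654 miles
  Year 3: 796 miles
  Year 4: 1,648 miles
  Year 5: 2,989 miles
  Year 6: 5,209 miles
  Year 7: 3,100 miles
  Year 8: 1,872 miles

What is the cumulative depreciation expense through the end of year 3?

Depreciable base = $341,440 − $38,800 = $302,640.
Rate = $302,640 / 25,220 miles = $12 per mile.
Year 1: 4,952 × $12 = $59,424. Book value $282,016.
Year 2: 4,654 × $12 = $55,848. Book value $226,168.
Year 3: 796 × $12 = $9,552. Book value $216,616.
Accumulated through year 3 = $341,440 − $216,616 = $124,824.

$124,824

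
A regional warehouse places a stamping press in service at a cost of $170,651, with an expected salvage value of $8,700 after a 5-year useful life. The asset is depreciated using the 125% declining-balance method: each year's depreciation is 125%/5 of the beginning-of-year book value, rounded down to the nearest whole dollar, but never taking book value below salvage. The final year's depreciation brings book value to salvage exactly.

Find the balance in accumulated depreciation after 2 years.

Depreciable base = $170,651 − $8,700 = $161,951.
Year 1: ⌊$170,651 × 125%/5⌋ = $42,662. Book value $127,989.
Year 2: ⌊$127,989 × 125%/5⌋ = $31,997. Book value $95,992.
Accumulated through year 2 = $170,651 − $95,992 = $74,659.

$74,659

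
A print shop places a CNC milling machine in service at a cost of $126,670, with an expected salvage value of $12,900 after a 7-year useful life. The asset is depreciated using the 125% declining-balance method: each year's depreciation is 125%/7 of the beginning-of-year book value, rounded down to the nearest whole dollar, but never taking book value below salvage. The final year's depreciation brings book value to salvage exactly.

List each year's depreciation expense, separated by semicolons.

$22,619; $18,580; $15,262; $12,537; $10,298; $8,459; $26,015

Depreciable base = $126,670 − $12,900 = $113,770.
Year 1: ⌊$126,670 × 125%/7⌋ = $22,619. Book value $104,051.
Year 2: ⌊$104,051 × 125%/7⌋ = $18,580. Book value $85,471.
Year 3: ⌊$85,471 × 125%/7⌋ = $15,262. Book value $70,209.
Year 4: ⌊$70,209 × 125%/7⌋ = $12,537. Book value $57,672.
Year 5: ⌊$57,672 × 125%/7⌋ = $10,298. Book value $47,374.
Year 6: ⌊$47,374 × 125%/7⌋ = $8,459. Book value $38,915.
Year 7 (final): $38,915 − $12,900 = $26,015. Book value $12,900.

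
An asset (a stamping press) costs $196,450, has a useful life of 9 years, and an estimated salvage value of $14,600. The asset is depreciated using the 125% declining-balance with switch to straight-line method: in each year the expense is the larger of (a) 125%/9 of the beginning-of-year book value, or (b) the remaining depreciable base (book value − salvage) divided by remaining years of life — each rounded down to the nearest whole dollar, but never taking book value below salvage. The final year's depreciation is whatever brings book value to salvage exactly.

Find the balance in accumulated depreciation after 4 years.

$89,484

Depreciable base = $196,450 − $14,600 = $181,850.
Year 1: DB = ⌊$196,450 × 125%/9⌋ = $27,284; SL = ⌊$181,850/9⌋ = $20,205 → take DB $27,284. Book value $169,166.
Year 2: DB = ⌊$169,166 × 125%/9⌋ = $23,495; SL = ⌊$154,566/8⌋ = $19,320 → take DB $23,495. Book value $145,671.
Year 3: DB = ⌊$145,671 × 125%/9⌋ = $20,232; SL = ⌊$131,071/7⌋ = $18,724 → take DB $20,232. Book value $125,439.
Year 4: DB = ⌊$125,439 × 125%/9⌋ = $17,422; SL = ⌊$110,839/6⌋ = $18,473 → take SL $18,473. Book value $106,966.
Accumulated through year 4 = $196,450 − $106,966 = $89,484.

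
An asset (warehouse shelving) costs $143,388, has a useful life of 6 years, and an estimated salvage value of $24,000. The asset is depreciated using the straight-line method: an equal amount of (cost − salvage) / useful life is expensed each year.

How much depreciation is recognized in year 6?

$19,898

Depreciable base = $143,388 − $24,000 = $119,388.
Annual expense = $119,388 / 6 = $19,898.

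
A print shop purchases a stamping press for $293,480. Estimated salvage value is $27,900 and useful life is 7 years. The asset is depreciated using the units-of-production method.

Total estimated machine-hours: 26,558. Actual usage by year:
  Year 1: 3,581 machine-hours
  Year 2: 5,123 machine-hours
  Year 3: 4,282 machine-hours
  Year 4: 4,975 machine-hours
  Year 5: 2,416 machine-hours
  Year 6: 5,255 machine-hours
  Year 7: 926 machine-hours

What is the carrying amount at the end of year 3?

Depreciable base = $293,480 − $27,900 = $265,580.
Rate = $265,580 / 26,558 machine-hours = $10 per machine-hour.
Year 1: 3,581 × $10 = $35,810. Book value $257,670.
Year 2: 5,123 × $10 = $51,230. Book value $206,440.
Year 3: 4,282 × $10 = $42,820. Book value $163,620.

$163,620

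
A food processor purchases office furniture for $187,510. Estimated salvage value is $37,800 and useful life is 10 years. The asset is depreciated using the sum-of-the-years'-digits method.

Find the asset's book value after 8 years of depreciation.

Depreciable base = $187,510 − $37,800 = $149,710.
Sum of the years' digits = 10+9+8+7+6+5+4+3+2+1 = 55.
Year 1: $149,710 × 10/55 = $27,220. Book value $160,290.
Year 2: $149,710 × 9/55 = $24,498. Book value $135,792.
Year 3: $149,710 × 8/55 = $21,776. Book value $114,016.
Year 4: $149,710 × 7/55 = $19,054. Book value $94,962.
Year 5: $149,710 × 6/55 = $16,332. Book value $78,630.
Year 6: $149,710 × 5/55 = $13,610. Book value $65,020.
Year 7: $149,710 × 4/55 = $10,888. Book value $54,132.
Year 8: $149,710 × 3/55 = $8,166. Book value $45,966.

$45,966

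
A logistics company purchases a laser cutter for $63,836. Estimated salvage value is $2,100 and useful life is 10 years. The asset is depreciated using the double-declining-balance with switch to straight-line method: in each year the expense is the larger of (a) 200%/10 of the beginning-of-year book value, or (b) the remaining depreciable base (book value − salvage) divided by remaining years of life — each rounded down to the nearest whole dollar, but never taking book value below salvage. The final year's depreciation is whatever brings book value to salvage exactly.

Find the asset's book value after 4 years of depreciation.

Depreciable base = $63,836 − $2,100 = $61,736.
Year 1: DB = ⌊$63,836 × 200%/10⌋ = $12,767; SL = ⌊$61,736/10⌋ = $6,173 → take DB $12,767. Book value $51,069.
Year 2: DB = ⌊$51,069 × 200%/10⌋ = $10,213; SL = ⌊$48,969/9⌋ = $5,441 → take DB $10,213. Book value $40,856.
Year 3: DB = ⌊$40,856 × 200%/10⌋ = $8,171; SL = ⌊$38,756/8⌋ = $4,844 → take DB $8,171. Book value $32,685.
Year 4: DB = ⌊$32,685 × 200%/10⌋ = $6,537; SL = ⌊$30,585/7⌋ = $4,369 → take DB $6,537. Book value $26,148.

$26,148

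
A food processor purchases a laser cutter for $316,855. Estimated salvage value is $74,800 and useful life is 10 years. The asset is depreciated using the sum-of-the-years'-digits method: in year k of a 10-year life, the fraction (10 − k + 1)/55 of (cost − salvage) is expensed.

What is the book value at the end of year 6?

$118,810

Depreciable base = $316,855 − $74,800 = $242,055.
Sum of the years' digits = 10+9+8+7+6+5+4+3+2+1 = 55.
Year 1: $242,055 × 10/55 = $44,010. Book value $272,845.
Year 2: $242,055 × 9/55 = $39,609. Book value $233,236.
Year 3: $242,055 × 8/55 = $35,208. Book value $198,028.
Year 4: $242,055 × 7/55 = $30,807. Book value $167,221.
Year 5: $242,055 × 6/55 = $26,406. Book value $140,815.
Year 6: $242,055 × 5/55 = $22,005. Book value $118,810.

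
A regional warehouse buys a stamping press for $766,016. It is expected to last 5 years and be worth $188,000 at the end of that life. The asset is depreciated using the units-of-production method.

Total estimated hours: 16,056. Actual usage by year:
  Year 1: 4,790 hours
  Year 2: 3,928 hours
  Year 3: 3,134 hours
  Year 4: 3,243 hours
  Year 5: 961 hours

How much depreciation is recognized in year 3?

$112,824

Depreciable base = $766,016 − $188,000 = $578,016.
Rate = $578,016 / 16,056 hours = $36 per hour.
Year 1: 4,790 × $36 = $172,440. Book value $593,576.
Year 2: 3,928 × $36 = $141,408. Book value $452,168.
Year 3: 3,134 × $36 = $112,824. Book value $339,344.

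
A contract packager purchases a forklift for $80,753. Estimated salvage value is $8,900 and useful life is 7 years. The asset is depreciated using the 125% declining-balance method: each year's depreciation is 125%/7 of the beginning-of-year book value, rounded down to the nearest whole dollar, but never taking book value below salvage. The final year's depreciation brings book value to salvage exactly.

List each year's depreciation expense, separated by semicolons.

$14,420; $11,845; $9,730; $7,992; $6,565; $5,393; $15,908

Depreciable base = $80,753 − $8,900 = $71,853.
Year 1: ⌊$80,753 × 125%/7⌋ = $14,420. Book value $66,333.
Year 2: ⌊$66,333 × 125%/7⌋ = $11,845. Book value $54,488.
Year 3: ⌊$54,488 × 125%/7⌋ = $9,730. Book value $44,758.
Year 4: ⌊$44,758 × 125%/7⌋ = $7,992. Book value $36,766.
Year 5: ⌊$36,766 × 125%/7⌋ = $6,565. Book value $30,201.
Year 6: ⌊$30,201 × 125%/7⌋ = $5,393. Book value $24,808.
Year 7 (final): $24,808 − $8,900 = $15,908. Book value $8,900.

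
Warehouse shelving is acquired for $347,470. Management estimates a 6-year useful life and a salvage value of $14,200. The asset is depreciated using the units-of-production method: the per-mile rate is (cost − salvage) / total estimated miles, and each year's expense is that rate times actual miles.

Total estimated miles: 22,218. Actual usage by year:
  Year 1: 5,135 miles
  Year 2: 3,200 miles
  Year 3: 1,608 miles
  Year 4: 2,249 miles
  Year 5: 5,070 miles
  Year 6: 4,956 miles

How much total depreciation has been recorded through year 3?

$149,145

Depreciable base = $347,470 − $14,200 = $333,270.
Rate = $333,270 / 22,218 miles = $15 per mile.
Year 1: 5,135 × $15 = $77,025. Book value $270,445.
Year 2: 3,200 × $15 = $48,000. Book value $222,445.
Year 3: 1,608 × $15 = $24,120. Book value $198,325.
Accumulated through year 3 = $347,470 − $198,325 = $149,145.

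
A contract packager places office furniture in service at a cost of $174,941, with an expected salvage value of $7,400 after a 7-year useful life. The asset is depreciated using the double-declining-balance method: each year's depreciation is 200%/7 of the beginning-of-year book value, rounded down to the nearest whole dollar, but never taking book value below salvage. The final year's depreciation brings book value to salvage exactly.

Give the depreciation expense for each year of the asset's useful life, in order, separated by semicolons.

$49,983; $35,702; $25,501; $18,215; $13,011; $9,294; $15,835

Depreciable base = $174,941 − $7,400 = $167,541.
Year 1: ⌊$174,941 × 200%/7⌋ = $49,983. Book value $124,958.
Year 2: ⌊$124,958 × 200%/7⌋ = $35,702. Book value $89,256.
Year 3: ⌊$89,256 × 200%/7⌋ = $25,501. Book value $63,755.
Year 4: ⌊$63,755 × 200%/7⌋ = $18,215. Book value $45,540.
Year 5: ⌊$45,540 × 200%/7⌋ = $13,011. Book value $32,529.
Year 6: ⌊$32,529 × 200%/7⌋ = $9,294. Book value $23,235.
Year 7 (final): $23,235 − $7,400 = $15,835. Book value $7,400.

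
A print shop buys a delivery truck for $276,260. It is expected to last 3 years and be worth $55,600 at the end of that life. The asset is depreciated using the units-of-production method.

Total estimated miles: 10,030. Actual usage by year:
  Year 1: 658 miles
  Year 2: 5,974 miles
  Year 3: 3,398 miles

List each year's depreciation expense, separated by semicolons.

$14,476; $131,428; $74,756

Depreciable base = $276,260 − $55,600 = $220,660.
Rate = $220,660 / 10,030 miles = $22 per mile.
Year 1: 658 × $22 = $14,476. Book value $261,784.
Year 2: 5,974 × $22 = $131,428. Book value $130,356.
Year 3: 3,398 × $22 = $74,756. Book value $55,600.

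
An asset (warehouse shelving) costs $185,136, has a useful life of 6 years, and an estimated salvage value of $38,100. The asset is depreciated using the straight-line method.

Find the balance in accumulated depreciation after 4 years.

Depreciable base = $185,136 − $38,100 = $147,036.
Annual expense = $147,036 / 6 = $24,506.
End of year 1: book value $160,630.
End of year 2: book value $136,124.
End of year 3: book value $111,618.
End of year 4: book value $87,112.
Accumulated through year 4 = $185,136 − $87,112 = $98,024.

$98,024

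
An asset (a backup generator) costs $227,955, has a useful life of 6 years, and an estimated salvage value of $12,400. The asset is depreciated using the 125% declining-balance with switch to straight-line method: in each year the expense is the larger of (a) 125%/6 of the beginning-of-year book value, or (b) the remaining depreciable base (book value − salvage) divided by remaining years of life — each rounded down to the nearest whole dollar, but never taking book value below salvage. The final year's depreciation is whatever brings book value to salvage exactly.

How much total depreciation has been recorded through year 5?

$182,937

Depreciable base = $227,955 − $12,400 = $215,555.
Year 1: DB = ⌊$227,955 × 125%/6⌋ = $47,490; SL = ⌊$215,555/6⌋ = $35,925 → take DB $47,490. Book value $180,465.
Year 2: DB = ⌊$180,465 × 125%/6⌋ = $37,596; SL = ⌊$168,065/5⌋ = $33,613 → take DB $37,596. Book value $142,869.
Year 3: DB = ⌊$142,869 × 125%/6⌋ = $29,764; SL = ⌊$130,469/4⌋ = $32,617 → take SL $32,617. Book value $110,252.
Year 4: DB = ⌊$110,252 × 125%/6⌋ = $22,969; SL = ⌊$97,852/3⌋ = $32,617 → take SL $32,617. Book value $77,635.
Year 5: DB = ⌊$77,635 × 125%/6⌋ = $16,173; SL = ⌊$65,235/2⌋ = $32,617 → take SL $32,617. Book value $45,018.
Accumulated through year 5 = $227,955 − $45,018 = $182,937.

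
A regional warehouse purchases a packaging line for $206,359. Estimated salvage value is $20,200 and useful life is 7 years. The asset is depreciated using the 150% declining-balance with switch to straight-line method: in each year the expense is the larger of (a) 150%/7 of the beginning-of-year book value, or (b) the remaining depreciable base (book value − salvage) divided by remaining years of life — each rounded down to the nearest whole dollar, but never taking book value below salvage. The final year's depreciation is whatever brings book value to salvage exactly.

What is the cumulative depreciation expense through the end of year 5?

Depreciable base = $206,359 − $20,200 = $186,159.
Year 1: DB = ⌊$206,359 × 150%/7⌋ = $44,219; SL = ⌊$186,159/7⌋ = $26,594 → take DB $44,219. Book value $162,140.
Year 2: DB = ⌊$162,140 × 150%/7⌋ = $34,744; SL = ⌊$141,940/6⌋ = $23,656 → take DB $34,744. Book value $127,396.
Year 3: DB = ⌊$127,396 × 150%/7⌋ = $27,299; SL = ⌊$107,196/5⌋ = $21,439 → take DB $27,299. Book value $100,097.
Year 4: DB = ⌊$100,097 × 150%/7⌋ = $21,449; SL = ⌊$79,897/4⌋ = $19,974 → take DB $21,449. Book value $78,648.
Year 5: DB = ⌊$78,648 × 150%/7⌋ = $16,853; SL = ⌊$58,448/3⌋ = $19,482 → take SL $19,482. Book value $59,166.
Accumulated through year 5 = $206,359 − $59,166 = $147,193.

$147,193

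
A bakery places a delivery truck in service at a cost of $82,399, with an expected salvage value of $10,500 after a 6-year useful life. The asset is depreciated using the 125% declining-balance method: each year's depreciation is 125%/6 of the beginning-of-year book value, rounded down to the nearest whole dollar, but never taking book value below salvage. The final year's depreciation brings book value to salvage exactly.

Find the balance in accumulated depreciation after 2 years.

Depreciable base = $82,399 − $10,500 = $71,899.
Year 1: ⌊$82,399 × 125%/6⌋ = $17,166. Book value $65,233.
Year 2: ⌊$65,233 × 125%/6⌋ = $13,590. Book value $51,643.
Accumulated through year 2 = $82,399 − $51,643 = $30,756.

$30,756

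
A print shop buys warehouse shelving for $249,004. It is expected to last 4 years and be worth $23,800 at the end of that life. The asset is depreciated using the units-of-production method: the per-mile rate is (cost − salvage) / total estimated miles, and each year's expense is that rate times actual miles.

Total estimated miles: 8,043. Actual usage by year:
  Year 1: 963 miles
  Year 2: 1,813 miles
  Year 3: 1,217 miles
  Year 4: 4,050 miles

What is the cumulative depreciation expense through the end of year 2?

Depreciable base = $249,004 − $23,800 = $225,204.
Rate = $225,204 / 8,043 miles = $28 per mile.
Year 1: 963 × $28 = $26,964. Book value $222,040.
Year 2: 1,813 × $28 = $50,764. Book value $171,276.
Accumulated through year 2 = $249,004 − $171,276 = $77,728.

$77,728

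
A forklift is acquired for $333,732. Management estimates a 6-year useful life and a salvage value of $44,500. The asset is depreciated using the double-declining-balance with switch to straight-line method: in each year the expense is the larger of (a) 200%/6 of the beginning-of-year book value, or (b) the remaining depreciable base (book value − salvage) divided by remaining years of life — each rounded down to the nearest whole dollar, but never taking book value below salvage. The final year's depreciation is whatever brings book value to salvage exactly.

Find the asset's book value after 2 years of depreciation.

$148,326

Depreciable base = $333,732 − $44,500 = $289,232.
Year 1: DB = ⌊$333,732 × 200%/6⌋ = $111,244; SL = ⌊$289,232/6⌋ = $48,205 → take DB $111,244. Book value $222,488.
Year 2: DB = ⌊$222,488 × 200%/6⌋ = $74,162; SL = ⌊$177,988/5⌋ = $35,597 → take DB $74,162. Book value $148,326.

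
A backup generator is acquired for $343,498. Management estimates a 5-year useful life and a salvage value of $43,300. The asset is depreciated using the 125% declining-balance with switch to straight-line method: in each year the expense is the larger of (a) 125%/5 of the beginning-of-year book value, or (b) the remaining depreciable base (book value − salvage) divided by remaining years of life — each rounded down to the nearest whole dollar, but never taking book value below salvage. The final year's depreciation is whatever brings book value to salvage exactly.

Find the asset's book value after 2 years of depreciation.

$193,218

Depreciable base = $343,498 − $43,300 = $300,198.
Year 1: DB = ⌊$343,498 × 125%/5⌋ = $85,874; SL = ⌊$300,198/5⌋ = $60,039 → take DB $85,874. Book value $257,624.
Year 2: DB = ⌊$257,624 × 125%/5⌋ = $64,406; SL = ⌊$214,324/4⌋ = $53,581 → take DB $64,406. Book value $193,218.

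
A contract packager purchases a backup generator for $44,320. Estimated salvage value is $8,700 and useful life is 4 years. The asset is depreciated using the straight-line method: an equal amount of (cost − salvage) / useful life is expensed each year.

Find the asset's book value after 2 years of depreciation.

Depreciable base = $44,320 − $8,700 = $35,620.
Annual expense = $35,620 / 4 = $8,905.
End of year 1: book value $35,415.
End of year 2: book value $26,510.

$26,510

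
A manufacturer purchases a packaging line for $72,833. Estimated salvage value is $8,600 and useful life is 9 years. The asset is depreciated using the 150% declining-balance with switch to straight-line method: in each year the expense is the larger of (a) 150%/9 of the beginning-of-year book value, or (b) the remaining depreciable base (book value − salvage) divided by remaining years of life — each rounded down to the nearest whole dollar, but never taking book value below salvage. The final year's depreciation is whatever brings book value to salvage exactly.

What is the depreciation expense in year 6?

$5,167

Depreciable base = $72,833 − $8,600 = $64,233.
Year 1: DB = ⌊$72,833 × 150%/9⌋ = $12,138; SL = ⌊$64,233/9⌋ = $7,137 → take DB $12,138. Book value $60,695.
Year 2: DB = ⌊$60,695 × 150%/9⌋ = $10,115; SL = ⌊$52,095/8⌋ = $6,511 → take DB $10,115. Book value $50,580.
Year 3: DB = ⌊$50,580 × 150%/9⌋ = $8,430; SL = ⌊$41,980/7⌋ = $5,997 → take DB $8,430. Book value $42,150.
Year 4: DB = ⌊$42,150 × 150%/9⌋ = $7,025; SL = ⌊$33,550/6⌋ = $5,591 → take DB $7,025. Book value $35,125.
Year 5: DB = ⌊$35,125 × 150%/9⌋ = $5,854; SL = ⌊$26,525/5⌋ = $5,305 → take DB $5,854. Book value $29,271.
Year 6: DB = ⌊$29,271 × 150%/9⌋ = $4,878; SL = ⌊$20,671/4⌋ = $5,167 → take SL $5,167. Book value $24,104.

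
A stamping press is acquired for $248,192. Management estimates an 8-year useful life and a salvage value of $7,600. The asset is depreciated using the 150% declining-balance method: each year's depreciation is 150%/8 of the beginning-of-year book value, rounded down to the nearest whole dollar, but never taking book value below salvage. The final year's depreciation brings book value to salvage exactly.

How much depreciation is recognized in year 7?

$13,388

Depreciable base = $248,192 − $7,600 = $240,592.
Year 1: ⌊$248,192 × 150%/8⌋ = $46,536. Book value $201,656.
Year 2: ⌊$201,656 × 150%/8⌋ = $37,810. Book value $163,846.
Year 3: ⌊$163,846 × 150%/8⌋ = $30,721. Book value $133,125.
Year 4: ⌊$133,125 × 150%/8⌋ = $24,960. Book value $108,165.
Year 5: ⌊$108,165 × 150%/8⌋ = $20,280. Book value $87,885.
Year 6: ⌊$87,885 × 150%/8⌋ = $16,478. Book value $71,407.
Year 7: ⌊$71,407 × 150%/8⌋ = $13,388. Book value $58,019.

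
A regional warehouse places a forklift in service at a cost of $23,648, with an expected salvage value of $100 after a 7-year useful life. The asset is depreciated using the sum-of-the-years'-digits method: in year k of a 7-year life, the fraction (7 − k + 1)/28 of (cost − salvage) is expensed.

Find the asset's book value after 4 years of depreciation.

$5,146

Depreciable base = $23,648 − $100 = $23,548.
Sum of the years' digits = 7+6+5+4+3+2+1 = 28.
Year 1: $23,548 × 7/28 = $5,887. Book value $17,761.
Year 2: $23,548 × 6/28 = $5,046. Book value $12,715.
Year 3: $23,548 × 5/28 = $4,205. Book value $8,510.
Year 4: $23,548 × 4/28 = $3,364. Book value $5,146.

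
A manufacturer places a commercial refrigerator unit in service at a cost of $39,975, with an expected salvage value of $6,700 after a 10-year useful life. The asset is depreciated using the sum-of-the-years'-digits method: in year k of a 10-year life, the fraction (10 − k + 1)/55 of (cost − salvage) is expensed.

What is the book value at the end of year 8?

Depreciable base = $39,975 − $6,700 = $33,275.
Sum of the years' digits = 10+9+8+7+6+5+4+3+2+1 = 55.
Year 1: $33,275 × 10/55 = $6,050. Book value $33,925.
Year 2: $33,275 × 9/55 = $5,445. Book value $28,480.
Year 3: $33,275 × 8/55 = $4,840. Book value $23,640.
Year 4: $33,275 × 7/55 = $4,235. Book value $19,405.
Year 5: $33,275 × 6/55 = $3,630. Book value $15,775.
Year 6: $33,275 × 5/55 = $3,025. Book value $12,750.
Year 7: $33,275 × 4/55 = $2,420. Book value $10,330.
Year 8: $33,275 × 3/55 = $1,815. Book value $8,515.

$8,515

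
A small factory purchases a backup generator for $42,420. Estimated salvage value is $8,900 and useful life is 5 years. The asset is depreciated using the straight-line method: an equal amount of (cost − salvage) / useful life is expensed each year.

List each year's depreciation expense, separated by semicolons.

$6,704; $6,704; $6,704; $6,704; $6,704

Depreciable base = $42,420 − $8,900 = $33,520.
Annual expense = $33,520 / 5 = $6,704.
End of year 1: book value $35,716.
End of year 2: book value $29,012.
End of year 3: book value $22,308.
End of year 4: book value $15,604.
End of year 5: book value $8,900.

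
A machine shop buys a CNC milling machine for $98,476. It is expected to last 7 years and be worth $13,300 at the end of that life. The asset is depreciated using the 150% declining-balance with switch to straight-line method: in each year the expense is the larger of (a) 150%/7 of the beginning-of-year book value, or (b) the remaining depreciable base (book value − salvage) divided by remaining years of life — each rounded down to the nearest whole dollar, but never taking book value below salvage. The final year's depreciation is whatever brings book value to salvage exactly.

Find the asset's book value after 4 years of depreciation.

$37,532

Depreciable base = $98,476 − $13,300 = $85,176.
Year 1: DB = ⌊$98,476 × 150%/7⌋ = $21,102; SL = ⌊$85,176/7⌋ = $12,168 → take DB $21,102. Book value $77,374.
Year 2: DB = ⌊$77,374 × 150%/7⌋ = $16,580; SL = ⌊$64,074/6⌋ = $10,679 → take DB $16,580. Book value $60,794.
Year 3: DB = ⌊$60,794 × 150%/7⌋ = $13,027; SL = ⌊$47,494/5⌋ = $9,498 → take DB $13,027. Book value $47,767.
Year 4: DB = ⌊$47,767 × 150%/7⌋ = $10,235; SL = ⌊$34,467/4⌋ = $8,616 → take DB $10,235. Book value $37,532.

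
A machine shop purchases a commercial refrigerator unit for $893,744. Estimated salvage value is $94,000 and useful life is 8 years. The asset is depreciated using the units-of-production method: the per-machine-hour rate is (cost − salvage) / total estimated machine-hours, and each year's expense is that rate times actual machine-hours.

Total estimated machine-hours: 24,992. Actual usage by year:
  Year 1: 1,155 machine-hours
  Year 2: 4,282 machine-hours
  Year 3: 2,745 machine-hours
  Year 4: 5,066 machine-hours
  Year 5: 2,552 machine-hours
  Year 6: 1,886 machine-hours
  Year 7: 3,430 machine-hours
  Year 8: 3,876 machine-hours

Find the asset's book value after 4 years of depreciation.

Depreciable base = $893,744 − $94,000 = $799,744.
Rate = $799,744 / 24,992 machine-hours = $32 per machine-hour.
Year 1: 1,155 × $32 = $36,960. Book value $856,784.
Year 2: 4,282 × $32 = $137,024. Book value $719,760.
Year 3: 2,745 × $32 = $87,840. Book value $631,920.
Year 4: 5,066 × $32 = $162,112. Book value $469,808.

$469,808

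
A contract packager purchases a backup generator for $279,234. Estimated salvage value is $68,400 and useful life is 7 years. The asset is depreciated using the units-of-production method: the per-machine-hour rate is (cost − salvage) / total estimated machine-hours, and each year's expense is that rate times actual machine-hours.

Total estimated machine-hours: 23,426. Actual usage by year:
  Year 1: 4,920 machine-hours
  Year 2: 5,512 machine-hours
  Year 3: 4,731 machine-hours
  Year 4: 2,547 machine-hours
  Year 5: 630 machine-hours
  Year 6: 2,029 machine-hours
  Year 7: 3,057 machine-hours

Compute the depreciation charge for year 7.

Depreciable base = $279,234 − $68,400 = $210,834.
Rate = $210,834 / 23,426 machine-hours = $9 per machine-hour.
Year 1: 4,920 × $9 = $44,280. Book value $234,954.
Year 2: 5,512 × $9 = $49,608. Book value $185,346.
Year 3: 4,731 × $9 = $42,579. Book value $142,767.
Year 4: 2,547 × $9 = $22,923. Book value $119,844.
Year 5: 630 × $9 = $5,670. Book value $114,174.
Year 6: 2,029 × $9 = $18,261. Book value $95,913.
Year 7: 3,057 × $9 = $27,513. Book value $68,400.

$27,513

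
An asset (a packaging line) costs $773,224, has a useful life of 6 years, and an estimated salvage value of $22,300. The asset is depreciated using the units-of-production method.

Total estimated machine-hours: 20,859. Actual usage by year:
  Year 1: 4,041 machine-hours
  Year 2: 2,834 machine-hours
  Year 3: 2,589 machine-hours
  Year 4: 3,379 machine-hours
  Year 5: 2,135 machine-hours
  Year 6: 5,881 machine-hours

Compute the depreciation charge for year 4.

Depreciable base = $773,224 − $22,300 = $750,924.
Rate = $750,924 / 20,859 machine-hours = $36 per machine-hour.
Year 1: 4,041 × $36 = $145,476. Book value $627,748.
Year 2: 2,834 × $36 = $102,024. Book value $525,724.
Year 3: 2,589 × $36 = $93,204. Book value $432,520.
Year 4: 3,379 × $36 = $121,644. Book value $310,876.

$121,644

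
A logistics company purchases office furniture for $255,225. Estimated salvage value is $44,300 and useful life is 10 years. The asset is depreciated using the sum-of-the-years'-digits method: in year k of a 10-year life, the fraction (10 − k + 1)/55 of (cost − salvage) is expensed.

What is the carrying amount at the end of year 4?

$124,835

Depreciable base = $255,225 − $44,300 = $210,925.
Sum of the years' digits = 10+9+8+7+6+5+4+3+2+1 = 55.
Year 1: $210,925 × 10/55 = $38,350. Book value $216,875.
Year 2: $210,925 × 9/55 = $34,515. Book value $182,360.
Year 3: $210,925 × 8/55 = $30,680. Book value $151,680.
Year 4: $210,925 × 7/55 = $26,845. Book value $124,835.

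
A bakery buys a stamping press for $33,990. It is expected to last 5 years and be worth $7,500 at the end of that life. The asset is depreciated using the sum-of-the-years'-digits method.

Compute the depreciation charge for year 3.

$5,298

Depreciable base = $33,990 − $7,500 = $26,490.
Sum of the years' digits = 5+4+3+2+1 = 15.
Year 1: $26,490 × 5/15 = $8,830. Book value $25,160.
Year 2: $26,490 × 4/15 = $7,064. Book value $18,096.
Year 3: $26,490 × 3/15 = $5,298. Book value $12,798.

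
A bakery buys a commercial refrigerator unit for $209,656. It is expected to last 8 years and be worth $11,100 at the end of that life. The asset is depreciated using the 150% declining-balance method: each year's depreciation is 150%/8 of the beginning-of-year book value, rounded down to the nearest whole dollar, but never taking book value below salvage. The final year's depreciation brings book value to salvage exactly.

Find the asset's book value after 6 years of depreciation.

Depreciable base = $209,656 − $11,100 = $198,556.
Year 1: ⌊$209,656 × 150%/8⌋ = $39,310. Book value $170,346.
Year 2: ⌊$170,346 × 150%/8⌋ = $31,939. Book value $138,407.
Year 3: ⌊$138,407 × 150%/8⌋ = $25,951. Book value $112,456.
Year 4: ⌊$112,456 × 150%/8⌋ = $21,085. Book value $91,371.
Year 5: ⌊$91,371 × 150%/8⌋ = $17,132. Book value $74,239.
Year 6: ⌊$74,239 × 150%/8⌋ = $13,919. Book value $60,320.

$60,320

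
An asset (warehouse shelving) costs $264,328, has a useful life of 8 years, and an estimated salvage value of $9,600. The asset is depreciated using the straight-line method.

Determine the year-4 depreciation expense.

Depreciable base = $264,328 − $9,600 = $254,728.
Annual expense = $254,728 / 8 = $31,841.

$31,841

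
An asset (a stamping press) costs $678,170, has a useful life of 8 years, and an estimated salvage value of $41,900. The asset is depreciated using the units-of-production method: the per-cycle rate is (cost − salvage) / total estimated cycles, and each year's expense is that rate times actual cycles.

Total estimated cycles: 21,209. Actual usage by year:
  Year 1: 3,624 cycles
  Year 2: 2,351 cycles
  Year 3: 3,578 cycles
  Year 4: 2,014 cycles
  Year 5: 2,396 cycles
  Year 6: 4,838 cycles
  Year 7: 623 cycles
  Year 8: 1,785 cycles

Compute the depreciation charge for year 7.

Depreciable base = $678,170 − $41,900 = $636,270.
Rate = $636,270 / 21,209 cycles = $30 per cycle.
Year 1: 3,624 × $30 = $108,720. Book value $569,450.
Year 2: 2,351 × $30 = $70,530. Book value $498,920.
Year 3: 3,578 × $30 = $107,340. Book value $391,580.
Year 4: 2,014 × $30 = $60,420. Book value $331,160.
Year 5: 2,396 × $30 = $71,880. Book value $259,280.
Year 6: 4,838 × $30 = $145,140. Book value $114,140.
Year 7: 623 × $30 = $18,690. Book value $95,450.

$18,690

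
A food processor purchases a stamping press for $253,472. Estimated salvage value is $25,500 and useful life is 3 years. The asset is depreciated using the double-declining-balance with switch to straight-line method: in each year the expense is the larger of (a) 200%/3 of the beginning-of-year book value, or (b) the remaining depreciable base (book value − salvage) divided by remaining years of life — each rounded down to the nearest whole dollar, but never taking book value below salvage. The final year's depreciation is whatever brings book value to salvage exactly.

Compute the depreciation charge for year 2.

$56,327

Depreciable base = $253,472 − $25,500 = $227,972.
Year 1: DB = ⌊$253,472 × 200%/3⌋ = $168,981; SL = ⌊$227,972/3⌋ = $75,990 → take DB $168,981. Book value $84,491.
Year 2: DB = ⌊$84,491 × 200%/3⌋ = $56,327; SL = ⌊$58,991/2⌋ = $29,495 → take DB $56,327. Book value $28,164.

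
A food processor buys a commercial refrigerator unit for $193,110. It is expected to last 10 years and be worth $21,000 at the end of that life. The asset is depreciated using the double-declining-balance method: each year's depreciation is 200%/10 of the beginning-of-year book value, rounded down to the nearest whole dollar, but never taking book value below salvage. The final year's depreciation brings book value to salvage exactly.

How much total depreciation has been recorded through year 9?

$167,190

Depreciable base = $193,110 − $21,000 = $172,110.
Year 1: ⌊$193,110 × 200%/10⌋ = $38,622. Book value $154,488.
Year 2: ⌊$154,488 × 200%/10⌋ = $30,897. Book value $123,591.
Year 3: ⌊$123,591 × 200%/10⌋ = $24,718. Book value $98,873.
Year 4: ⌊$98,873 × 200%/10⌋ = $19,774. Book value $79,099.
Year 5: ⌊$79,099 × 200%/10⌋ = $15,819. Book value $63,280.
Year 6: ⌊$63,280 × 200%/10⌋ = $12,656. Book value $50,624.
Year 7: ⌊$50,624 × 200%/10⌋ = $10,124. Book value $40,500.
Year 8: ⌊$40,500 × 200%/10⌋ = $8,100. Book value $32,400.
Year 9: ⌊$32,400 × 200%/10⌋ = $6,480. Book value $25,920.
Accumulated through year 9 = $193,110 − $25,920 = $167,190.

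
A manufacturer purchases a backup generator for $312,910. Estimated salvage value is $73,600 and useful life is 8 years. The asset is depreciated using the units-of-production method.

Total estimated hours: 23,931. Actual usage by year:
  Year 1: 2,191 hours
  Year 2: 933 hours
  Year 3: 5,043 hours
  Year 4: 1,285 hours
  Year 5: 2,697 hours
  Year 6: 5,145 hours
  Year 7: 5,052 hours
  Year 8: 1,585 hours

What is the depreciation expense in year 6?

Depreciable base = $312,910 − $73,600 = $239,310.
Rate = $239,310 / 23,931 hours = $10 per hour.
Year 1: 2,191 × $10 = $21,910. Book value $291,000.
Year 2: 933 × $10 = $9,330. Book value $281,670.
Year 3: 5,043 × $10 = $50,430. Book value $231,240.
Year 4: 1,285 × $10 = $12,850. Book value $218,390.
Year 5: 2,697 × $10 = $26,970. Book value $191,420.
Year 6: 5,145 × $10 = $51,450. Book value $139,970.

$51,450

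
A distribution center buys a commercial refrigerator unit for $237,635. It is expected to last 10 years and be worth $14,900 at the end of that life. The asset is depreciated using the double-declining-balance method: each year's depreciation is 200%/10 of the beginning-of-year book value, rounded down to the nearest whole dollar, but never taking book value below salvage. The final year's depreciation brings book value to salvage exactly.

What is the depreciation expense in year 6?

$15,573

Depreciable base = $237,635 − $14,900 = $222,735.
Year 1: ⌊$237,635 × 200%/10⌋ = $47,527. Book value $190,108.
Year 2: ⌊$190,108 × 200%/10⌋ = $38,021. Book value $152,087.
Year 3: ⌊$152,087 × 200%/10⌋ = $30,417. Book value $121,670.
Year 4: ⌊$121,670 × 200%/10⌋ = $24,334. Book value $97,336.
Year 5: ⌊$97,336 × 200%/10⌋ = $19,467. Book value $77,869.
Year 6: ⌊$77,869 × 200%/10⌋ = $15,573. Book value $62,296.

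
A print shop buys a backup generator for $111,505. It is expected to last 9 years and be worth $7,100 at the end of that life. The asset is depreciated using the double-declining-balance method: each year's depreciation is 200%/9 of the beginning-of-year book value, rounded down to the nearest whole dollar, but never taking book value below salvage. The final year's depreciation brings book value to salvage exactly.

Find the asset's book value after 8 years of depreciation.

Depreciable base = $111,505 − $7,100 = $104,405.
Year 1: ⌊$111,505 × 200%/9⌋ = $24,778. Book value $86,727.
Year 2: ⌊$86,727 × 200%/9⌋ = $19,272. Book value $67,455.
Year 3: ⌊$67,455 × 200%/9⌋ = $14,990. Book value $52,465.
Year 4: ⌊$52,465 × 200%/9⌋ = $11,658. Book value $40,807.
Year 5: ⌊$40,807 × 200%/9⌋ = $9,068. Book value $31,739.
Year 6: ⌊$31,739 × 200%/9⌋ = $7,053. Book value $24,686.
Year 7: ⌊$24,686 × 200%/9⌋ = $5,485. Book value $19,201.
Year 8: ⌊$19,201 × 200%/9⌋ = $4,266. Book value $14,935.

$14,935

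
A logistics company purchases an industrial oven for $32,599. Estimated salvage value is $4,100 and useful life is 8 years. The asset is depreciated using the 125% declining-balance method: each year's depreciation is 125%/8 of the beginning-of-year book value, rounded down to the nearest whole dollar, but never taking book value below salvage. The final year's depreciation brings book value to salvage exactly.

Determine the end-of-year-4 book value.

$16,524

Depreciable base = $32,599 − $4,100 = $28,499.
Year 1: ⌊$32,599 × 125%/8⌋ = $5,093. Book value $27,506.
Year 2: ⌊$27,506 × 125%/8⌋ = $4,297. Book value $23,209.
Year 3: ⌊$23,209 × 125%/8⌋ = $3,626. Book value $19,583.
Year 4: ⌊$19,583 × 125%/8⌋ = $3,059. Book value $16,524.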